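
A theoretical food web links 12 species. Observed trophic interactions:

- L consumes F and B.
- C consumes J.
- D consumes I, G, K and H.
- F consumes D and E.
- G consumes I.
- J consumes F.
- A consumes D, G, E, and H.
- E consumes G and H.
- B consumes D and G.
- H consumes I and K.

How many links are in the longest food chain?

One longest chain: K → H → D → F → J → C.
It has 6 species and 5 links.

5 links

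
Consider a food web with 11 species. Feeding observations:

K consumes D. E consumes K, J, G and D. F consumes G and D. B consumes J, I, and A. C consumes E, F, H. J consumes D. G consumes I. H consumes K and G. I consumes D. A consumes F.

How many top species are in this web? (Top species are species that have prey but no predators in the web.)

Top species (has prey, but nothing eats it): C, B.
Count: 2.

2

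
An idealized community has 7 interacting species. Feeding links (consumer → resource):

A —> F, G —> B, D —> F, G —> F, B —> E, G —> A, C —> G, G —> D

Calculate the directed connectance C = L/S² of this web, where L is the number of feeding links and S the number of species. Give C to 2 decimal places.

C = 0.16

The web has S = 7 species and L = 8 feeding links.
C = L / S² = 8 / 49 = 0.1633 ≈ 0.16.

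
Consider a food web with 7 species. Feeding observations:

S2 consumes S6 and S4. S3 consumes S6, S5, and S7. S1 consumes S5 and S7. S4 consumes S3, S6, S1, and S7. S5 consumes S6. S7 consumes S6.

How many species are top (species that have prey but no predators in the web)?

1

Top species (has prey, but nothing eats it): S2.
Count: 1.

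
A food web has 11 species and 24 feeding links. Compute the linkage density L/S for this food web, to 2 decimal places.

There are L = 24 links among S = 11 species.
L/S = 24/11 = 2.1818 ≈ 2.18.

L/S = 2.18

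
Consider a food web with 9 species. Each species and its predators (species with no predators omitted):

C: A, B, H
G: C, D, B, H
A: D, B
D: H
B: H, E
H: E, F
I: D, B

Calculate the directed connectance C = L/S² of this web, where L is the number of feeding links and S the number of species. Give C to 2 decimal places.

C = 0.20

The web has S = 9 species and L = 16 feeding links.
C = L / S² = 16 / 81 = 0.1975 ≈ 0.20.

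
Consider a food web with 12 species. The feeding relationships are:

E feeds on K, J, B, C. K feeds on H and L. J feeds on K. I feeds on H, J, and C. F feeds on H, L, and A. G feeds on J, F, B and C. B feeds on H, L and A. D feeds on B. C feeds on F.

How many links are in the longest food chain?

3 links

One longest chain: H → K → J → I.
It has 4 species and 3 links.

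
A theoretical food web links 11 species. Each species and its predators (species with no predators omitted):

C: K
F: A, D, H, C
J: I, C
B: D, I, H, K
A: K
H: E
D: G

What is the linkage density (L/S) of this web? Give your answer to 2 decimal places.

There are L = 14 links among S = 11 species.
L/S = 14/11 = 1.2727 ≈ 1.27.

L/S = 1.27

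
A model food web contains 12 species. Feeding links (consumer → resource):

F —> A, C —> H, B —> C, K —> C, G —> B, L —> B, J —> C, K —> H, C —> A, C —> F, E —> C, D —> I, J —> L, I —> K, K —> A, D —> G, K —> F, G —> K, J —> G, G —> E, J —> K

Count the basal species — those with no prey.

Basal species (no prey listed): H, A.
Count: 2.

2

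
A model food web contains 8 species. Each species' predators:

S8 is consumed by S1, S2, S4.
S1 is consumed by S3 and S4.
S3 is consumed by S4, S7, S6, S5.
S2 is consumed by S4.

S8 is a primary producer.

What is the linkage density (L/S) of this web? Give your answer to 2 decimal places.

L/S = 1.25

There are L = 10 links among S = 8 species.
L/S = 10/8 = 1.2500 ≈ 1.25.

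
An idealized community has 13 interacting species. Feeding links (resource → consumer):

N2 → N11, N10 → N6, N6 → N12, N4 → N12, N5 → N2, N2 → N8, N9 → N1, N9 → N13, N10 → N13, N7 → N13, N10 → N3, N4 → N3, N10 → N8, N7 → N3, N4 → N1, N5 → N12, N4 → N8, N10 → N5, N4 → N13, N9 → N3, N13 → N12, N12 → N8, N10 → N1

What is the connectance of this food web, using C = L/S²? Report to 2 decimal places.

The web has S = 13 species and L = 23 feeding links.
C = L / S² = 23 / 169 = 0.1361 ≈ 0.14.

C = 0.14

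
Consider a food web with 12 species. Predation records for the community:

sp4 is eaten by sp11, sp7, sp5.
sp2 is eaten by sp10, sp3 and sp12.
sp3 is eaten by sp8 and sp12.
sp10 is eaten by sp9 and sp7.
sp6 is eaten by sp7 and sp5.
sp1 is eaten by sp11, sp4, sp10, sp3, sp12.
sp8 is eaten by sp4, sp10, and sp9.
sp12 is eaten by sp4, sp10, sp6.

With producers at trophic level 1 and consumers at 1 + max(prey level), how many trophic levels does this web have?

Producers (level 1): sp2, sp1.
sp2 → sp3 → sp12 → sp6 → sp5 gives sp5 level 5.
No species has a prey at level 5, so no species reaches level 6.

5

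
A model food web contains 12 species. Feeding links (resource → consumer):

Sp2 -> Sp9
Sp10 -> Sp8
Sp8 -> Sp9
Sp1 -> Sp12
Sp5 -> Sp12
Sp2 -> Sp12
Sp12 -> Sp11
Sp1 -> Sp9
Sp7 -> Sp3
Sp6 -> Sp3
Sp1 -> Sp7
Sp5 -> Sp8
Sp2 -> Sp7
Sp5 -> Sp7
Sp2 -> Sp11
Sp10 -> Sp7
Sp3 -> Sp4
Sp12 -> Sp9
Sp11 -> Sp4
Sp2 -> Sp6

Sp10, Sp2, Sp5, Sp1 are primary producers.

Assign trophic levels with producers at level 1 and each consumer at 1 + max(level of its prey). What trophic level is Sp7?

Sp10 is a producer → level 1.
Sp7 eats Sp10 (level 1); other prey at levels: Sp2 1, Sp5 1, Sp1 1 → level 2.

Trophic level 2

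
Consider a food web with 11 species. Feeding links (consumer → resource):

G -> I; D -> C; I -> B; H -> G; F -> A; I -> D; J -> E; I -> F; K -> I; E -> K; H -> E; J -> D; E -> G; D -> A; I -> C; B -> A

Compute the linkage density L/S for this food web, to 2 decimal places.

There are L = 16 links among S = 11 species.
L/S = 16/11 = 1.4545 ≈ 1.45.

L/S = 1.45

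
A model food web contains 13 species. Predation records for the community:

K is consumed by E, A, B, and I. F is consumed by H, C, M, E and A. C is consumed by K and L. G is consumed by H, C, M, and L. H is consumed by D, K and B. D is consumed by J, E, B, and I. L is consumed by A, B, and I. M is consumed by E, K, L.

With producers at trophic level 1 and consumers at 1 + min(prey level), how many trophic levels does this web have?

Producers (level 1): F, G.
Following each consumer down to its lowest-level prey: F → H → D → J (levels 1 through 4).
All prey of J (D 3) are at level 3 or above, so J is at level 1 + 3 = 4.
Every consumer has at least one prey at level 3 or below, so none exceeds level 4.

4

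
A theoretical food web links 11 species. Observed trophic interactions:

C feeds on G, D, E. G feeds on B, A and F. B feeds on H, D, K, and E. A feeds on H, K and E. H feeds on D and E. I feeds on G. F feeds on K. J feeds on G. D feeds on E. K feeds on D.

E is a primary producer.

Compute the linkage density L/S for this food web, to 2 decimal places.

There are L = 20 links among S = 11 species.
L/S = 20/11 = 1.8182 ≈ 1.82.

L/S = 1.82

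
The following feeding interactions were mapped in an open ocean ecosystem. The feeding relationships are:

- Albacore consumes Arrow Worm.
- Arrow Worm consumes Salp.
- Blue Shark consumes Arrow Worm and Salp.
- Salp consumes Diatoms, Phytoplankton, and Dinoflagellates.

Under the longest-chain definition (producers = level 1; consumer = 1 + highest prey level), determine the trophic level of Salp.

Phytoplankton is a producer → level 1.
Salp eats Phytoplankton (level 1); other prey at levels: Dinoflagellates 1, Diatoms 1 → level 2.

Trophic level 2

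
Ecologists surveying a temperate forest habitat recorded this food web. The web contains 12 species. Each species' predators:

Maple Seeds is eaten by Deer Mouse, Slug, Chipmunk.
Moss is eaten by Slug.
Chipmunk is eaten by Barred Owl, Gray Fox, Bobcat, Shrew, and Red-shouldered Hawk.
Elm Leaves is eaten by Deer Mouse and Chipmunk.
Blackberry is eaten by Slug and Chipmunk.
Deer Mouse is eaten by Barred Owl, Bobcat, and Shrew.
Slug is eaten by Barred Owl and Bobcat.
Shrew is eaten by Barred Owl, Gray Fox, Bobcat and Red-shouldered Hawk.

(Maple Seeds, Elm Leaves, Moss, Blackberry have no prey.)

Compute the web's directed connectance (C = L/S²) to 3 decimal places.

C = 0.153

The web has S = 12 species and L = 22 feeding links.
C = L / S² = 22 / 144 = 0.1528 ≈ 0.153.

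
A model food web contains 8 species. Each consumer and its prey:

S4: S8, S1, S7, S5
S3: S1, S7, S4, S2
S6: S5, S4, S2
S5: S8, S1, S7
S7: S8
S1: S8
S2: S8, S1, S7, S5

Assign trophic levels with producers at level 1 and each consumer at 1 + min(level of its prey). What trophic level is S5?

Trophic level 2

S8 is a producer → level 1.
S5 eats S8 → level 2.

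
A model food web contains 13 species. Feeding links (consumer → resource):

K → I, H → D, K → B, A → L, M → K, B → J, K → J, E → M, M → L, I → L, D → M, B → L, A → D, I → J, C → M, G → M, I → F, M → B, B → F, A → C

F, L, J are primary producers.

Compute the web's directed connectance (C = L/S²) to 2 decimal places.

The web has S = 13 species and L = 20 feeding links.
C = L / S² = 20 / 169 = 0.1183 ≈ 0.12.

C = 0.12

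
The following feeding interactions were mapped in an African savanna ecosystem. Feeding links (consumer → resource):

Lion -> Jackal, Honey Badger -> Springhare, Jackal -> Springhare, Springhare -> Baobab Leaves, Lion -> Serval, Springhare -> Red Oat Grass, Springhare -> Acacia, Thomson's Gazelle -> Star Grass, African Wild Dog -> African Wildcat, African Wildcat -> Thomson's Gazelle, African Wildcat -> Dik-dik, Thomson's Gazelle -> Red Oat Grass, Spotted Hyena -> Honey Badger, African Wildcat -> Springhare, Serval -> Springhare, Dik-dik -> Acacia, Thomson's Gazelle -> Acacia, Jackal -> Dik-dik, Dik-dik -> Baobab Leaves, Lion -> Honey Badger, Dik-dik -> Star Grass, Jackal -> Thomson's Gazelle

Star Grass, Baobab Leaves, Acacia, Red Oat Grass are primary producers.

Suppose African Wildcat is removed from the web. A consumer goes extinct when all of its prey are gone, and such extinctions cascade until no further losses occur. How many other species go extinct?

1

Remove African Wildcat.
Round 1: African Wild Dog (all prey gone) → extinct.
No further losses. Total secondary extinctions: 1.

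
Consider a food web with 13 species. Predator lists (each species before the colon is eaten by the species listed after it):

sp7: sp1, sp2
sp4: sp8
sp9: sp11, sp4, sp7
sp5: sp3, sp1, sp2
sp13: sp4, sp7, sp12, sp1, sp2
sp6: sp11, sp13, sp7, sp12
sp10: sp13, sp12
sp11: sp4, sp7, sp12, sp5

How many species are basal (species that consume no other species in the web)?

3

Basal species (no prey listed): sp10, sp6, sp9.
Count: 3.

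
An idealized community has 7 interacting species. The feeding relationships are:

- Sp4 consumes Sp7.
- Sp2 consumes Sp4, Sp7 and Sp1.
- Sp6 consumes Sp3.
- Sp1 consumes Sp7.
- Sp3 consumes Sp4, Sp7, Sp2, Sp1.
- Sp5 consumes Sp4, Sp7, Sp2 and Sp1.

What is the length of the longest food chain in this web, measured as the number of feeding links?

4 links

One longest chain: Sp7 → Sp1 → Sp2 → Sp3 → Sp6.
It has 5 species and 4 links.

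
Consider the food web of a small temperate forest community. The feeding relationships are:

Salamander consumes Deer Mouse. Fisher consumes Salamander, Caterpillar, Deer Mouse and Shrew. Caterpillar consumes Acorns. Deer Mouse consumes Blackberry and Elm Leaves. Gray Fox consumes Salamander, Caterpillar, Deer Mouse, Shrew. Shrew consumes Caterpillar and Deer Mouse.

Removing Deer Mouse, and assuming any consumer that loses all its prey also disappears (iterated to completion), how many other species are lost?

Remove Deer Mouse.
Round 1: Salamander (all prey gone) → extinct.
No further losses. Total secondary extinctions: 1.

1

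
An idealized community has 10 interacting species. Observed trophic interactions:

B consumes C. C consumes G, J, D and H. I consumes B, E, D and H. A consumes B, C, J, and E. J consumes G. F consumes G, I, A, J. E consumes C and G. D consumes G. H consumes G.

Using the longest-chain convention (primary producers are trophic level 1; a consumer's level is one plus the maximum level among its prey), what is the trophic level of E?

G is a producer → level 1.
H eats G → level 2.
C eats H (level 2); other prey at levels: G 1, D 2, J 2 → level 3.
E eats C (level 3); other prey at levels: G 1 → level 4.

Trophic level 4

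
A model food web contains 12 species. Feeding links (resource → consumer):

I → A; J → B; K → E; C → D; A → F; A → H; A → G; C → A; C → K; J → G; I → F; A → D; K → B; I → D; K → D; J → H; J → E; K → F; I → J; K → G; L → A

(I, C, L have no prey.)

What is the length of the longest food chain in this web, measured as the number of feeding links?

2 links

One longest chain: I → J → H.
It has 3 species and 2 links.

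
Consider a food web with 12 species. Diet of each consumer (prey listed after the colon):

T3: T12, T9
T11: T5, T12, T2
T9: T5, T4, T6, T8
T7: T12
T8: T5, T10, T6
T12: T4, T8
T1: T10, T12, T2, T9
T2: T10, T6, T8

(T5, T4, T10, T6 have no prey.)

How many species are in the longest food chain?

4 species

One longest chain: T5 → T8 → T12 → T3.
It has 4 species and 3 links.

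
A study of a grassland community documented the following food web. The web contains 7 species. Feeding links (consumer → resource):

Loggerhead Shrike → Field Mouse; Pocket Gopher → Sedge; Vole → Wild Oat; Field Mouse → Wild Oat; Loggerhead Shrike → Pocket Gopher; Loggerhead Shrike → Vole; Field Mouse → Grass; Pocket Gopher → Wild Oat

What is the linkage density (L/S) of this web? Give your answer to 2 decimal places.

There are L = 8 links among S = 7 species.
L/S = 8/7 = 1.1429 ≈ 1.14.

L/S = 1.14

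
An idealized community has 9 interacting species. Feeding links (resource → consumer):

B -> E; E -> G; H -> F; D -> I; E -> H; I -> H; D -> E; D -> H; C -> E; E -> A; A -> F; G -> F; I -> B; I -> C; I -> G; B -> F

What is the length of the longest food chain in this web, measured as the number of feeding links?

One longest chain: D → I → B → E → A → F.
It has 6 species and 5 links.

5 links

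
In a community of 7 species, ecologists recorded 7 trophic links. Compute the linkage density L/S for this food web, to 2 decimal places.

There are L = 7 links among S = 7 species.
L/S = 7/7 = 1.0000 ≈ 1.00.

L/S = 1.00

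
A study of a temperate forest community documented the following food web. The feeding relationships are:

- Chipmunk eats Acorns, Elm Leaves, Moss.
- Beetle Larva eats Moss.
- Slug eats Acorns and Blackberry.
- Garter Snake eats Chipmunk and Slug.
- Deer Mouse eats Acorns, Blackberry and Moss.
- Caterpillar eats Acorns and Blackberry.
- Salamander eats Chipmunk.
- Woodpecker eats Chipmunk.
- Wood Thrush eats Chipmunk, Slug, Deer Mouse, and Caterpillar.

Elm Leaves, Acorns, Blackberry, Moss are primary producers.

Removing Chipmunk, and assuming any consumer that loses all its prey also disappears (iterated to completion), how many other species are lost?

2

Remove Chipmunk.
Round 1: Salamander (all prey gone), Woodpecker (all prey gone) → extinct.
No further losses. Total secondary extinctions: 2.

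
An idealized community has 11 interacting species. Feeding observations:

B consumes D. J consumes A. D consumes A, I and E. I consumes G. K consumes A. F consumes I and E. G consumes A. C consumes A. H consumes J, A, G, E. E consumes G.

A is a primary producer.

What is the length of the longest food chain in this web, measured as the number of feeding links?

One longest chain: A → G → I → D → B.
It has 5 species and 4 links.

4 links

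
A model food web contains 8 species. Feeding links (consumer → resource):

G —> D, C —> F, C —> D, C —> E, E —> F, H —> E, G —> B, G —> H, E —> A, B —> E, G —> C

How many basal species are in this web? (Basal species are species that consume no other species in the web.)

3

Basal species (no prey listed): F, A, D.
Count: 3.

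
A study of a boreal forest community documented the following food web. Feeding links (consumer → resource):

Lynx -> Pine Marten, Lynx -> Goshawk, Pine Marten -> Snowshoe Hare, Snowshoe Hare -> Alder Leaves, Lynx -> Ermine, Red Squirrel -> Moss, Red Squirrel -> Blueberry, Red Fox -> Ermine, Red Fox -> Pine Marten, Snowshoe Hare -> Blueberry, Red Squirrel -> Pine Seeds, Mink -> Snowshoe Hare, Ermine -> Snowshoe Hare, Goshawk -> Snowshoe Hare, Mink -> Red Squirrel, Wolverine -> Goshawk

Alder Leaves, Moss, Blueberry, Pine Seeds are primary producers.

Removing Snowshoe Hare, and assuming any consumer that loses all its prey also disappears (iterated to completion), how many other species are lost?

6

Remove Snowshoe Hare.
Round 1: Ermine (all prey gone), Goshawk (all prey gone), Pine Marten (all prey gone) → extinct.
Round 2: Red Fox (all prey gone), Wolverine (all prey gone), Lynx (all prey gone) → extinct.
No further losses. Total secondary extinctions: 6.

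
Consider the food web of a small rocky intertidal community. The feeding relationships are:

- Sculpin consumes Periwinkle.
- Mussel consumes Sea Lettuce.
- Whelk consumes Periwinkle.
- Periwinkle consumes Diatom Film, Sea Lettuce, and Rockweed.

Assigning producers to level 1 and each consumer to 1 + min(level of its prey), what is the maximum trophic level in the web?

3

Producers (level 1): Rockweed, Diatom Film, Sea Lettuce.
Following each consumer down to its lowest-level prey: Rockweed → Periwinkle → Sculpin (levels 1 through 3).
All prey of Sculpin (Periwinkle 2) are at level 2 or above, so Sculpin is at level 1 + 2 = 3.
Every consumer has at least one prey at level 2 or below, so none exceeds level 3.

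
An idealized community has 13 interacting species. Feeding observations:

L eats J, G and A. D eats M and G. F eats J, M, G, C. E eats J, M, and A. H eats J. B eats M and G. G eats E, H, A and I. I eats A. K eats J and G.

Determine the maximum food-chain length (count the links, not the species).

One longest chain: J → H → G → K.
It has 4 species and 3 links.

3 links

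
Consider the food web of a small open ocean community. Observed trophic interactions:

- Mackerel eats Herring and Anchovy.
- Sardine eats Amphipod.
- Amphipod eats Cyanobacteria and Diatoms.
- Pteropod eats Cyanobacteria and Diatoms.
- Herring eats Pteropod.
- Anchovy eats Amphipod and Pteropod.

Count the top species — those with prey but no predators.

2

Top species (has prey, but nothing eats it): Sardine, Mackerel.
Count: 2.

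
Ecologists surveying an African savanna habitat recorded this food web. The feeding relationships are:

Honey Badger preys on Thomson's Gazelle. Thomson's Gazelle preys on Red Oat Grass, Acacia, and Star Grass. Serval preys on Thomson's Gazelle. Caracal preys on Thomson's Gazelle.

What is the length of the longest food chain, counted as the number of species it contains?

One longest chain: Red Oat Grass → Thomson's Gazelle → Honey Badger.
It has 3 species and 2 links.

3 species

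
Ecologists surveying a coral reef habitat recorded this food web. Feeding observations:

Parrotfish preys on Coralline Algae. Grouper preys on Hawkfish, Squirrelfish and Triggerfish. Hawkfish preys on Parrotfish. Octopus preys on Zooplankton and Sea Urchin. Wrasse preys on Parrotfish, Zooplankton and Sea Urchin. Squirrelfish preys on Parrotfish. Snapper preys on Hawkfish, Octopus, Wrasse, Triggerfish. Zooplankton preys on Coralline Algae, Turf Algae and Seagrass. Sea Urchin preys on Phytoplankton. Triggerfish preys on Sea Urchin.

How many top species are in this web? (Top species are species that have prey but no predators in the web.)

Top species (has prey, but nothing eats it): Snapper, Grouper.
Count: 2.

2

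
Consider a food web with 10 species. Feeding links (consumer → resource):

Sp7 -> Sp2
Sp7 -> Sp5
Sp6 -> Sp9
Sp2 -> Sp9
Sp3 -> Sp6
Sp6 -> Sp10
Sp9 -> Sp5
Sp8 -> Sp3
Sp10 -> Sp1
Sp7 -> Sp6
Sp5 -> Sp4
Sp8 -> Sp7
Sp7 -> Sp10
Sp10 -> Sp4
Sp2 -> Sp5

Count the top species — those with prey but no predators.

1

Top species (has prey, but nothing eats it): Sp8.
Count: 1.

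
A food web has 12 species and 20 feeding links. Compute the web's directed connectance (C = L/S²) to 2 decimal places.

C = 0.14

The web has S = 12 species and L = 20 feeding links.
C = L / S² = 20 / 144 = 0.1389 ≈ 0.14.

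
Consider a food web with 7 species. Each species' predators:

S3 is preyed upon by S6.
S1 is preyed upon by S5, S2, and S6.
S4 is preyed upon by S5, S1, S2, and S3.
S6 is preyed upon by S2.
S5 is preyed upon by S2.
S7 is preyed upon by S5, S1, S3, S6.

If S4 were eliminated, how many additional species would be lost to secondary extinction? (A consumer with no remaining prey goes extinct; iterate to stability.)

Remove S4.
Every predator of it retains at least one other prey: S1 still has S7; S3 still has S7; S5 still has S7, S1; S2 still has S1, S5, S6.
No consumer loses all prey, so no secondary extinctions occur.

0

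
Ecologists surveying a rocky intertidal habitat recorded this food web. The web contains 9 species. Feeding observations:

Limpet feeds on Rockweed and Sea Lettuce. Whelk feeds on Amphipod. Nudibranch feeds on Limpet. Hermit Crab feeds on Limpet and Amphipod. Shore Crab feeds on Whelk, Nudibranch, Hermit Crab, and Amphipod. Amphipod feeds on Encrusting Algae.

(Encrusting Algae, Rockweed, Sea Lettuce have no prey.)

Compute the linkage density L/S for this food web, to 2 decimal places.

L/S = 1.22

There are L = 11 links among S = 9 species.
L/S = 11/9 = 1.2222 ≈ 1.22.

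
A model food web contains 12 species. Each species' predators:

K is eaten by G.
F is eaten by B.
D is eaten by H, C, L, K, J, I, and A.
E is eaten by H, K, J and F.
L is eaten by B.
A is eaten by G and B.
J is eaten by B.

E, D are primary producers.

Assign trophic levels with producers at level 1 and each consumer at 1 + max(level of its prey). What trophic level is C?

Trophic level 2

D is a producer → level 1.
C eats D → level 2.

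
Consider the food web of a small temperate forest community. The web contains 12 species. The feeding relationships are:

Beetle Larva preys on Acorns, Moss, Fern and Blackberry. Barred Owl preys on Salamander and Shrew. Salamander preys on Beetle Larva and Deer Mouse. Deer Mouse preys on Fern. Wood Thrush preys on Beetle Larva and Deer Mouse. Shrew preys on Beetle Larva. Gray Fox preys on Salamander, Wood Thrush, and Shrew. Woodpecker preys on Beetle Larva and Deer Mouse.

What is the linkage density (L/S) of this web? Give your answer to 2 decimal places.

L/S = 1.42

There are L = 17 links among S = 12 species.
L/S = 17/12 = 1.4167 ≈ 1.42.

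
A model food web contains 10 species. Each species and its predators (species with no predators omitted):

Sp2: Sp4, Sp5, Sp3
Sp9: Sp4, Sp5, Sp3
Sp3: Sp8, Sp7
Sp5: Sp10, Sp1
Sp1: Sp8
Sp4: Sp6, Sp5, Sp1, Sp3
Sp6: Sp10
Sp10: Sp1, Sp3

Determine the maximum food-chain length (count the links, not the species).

5 links

One longest chain: Sp2 → Sp4 → Sp6 → Sp10 → Sp1 → Sp8.
It has 6 species and 5 links.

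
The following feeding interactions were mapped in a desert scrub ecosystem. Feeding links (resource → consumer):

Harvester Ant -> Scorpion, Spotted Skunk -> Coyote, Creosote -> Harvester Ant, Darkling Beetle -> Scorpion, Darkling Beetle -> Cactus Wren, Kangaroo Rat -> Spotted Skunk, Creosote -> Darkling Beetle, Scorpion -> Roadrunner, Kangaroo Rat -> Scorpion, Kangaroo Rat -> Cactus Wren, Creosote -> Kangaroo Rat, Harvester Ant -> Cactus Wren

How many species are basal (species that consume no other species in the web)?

1

Basal species (no prey listed): Creosote.
Count: 1.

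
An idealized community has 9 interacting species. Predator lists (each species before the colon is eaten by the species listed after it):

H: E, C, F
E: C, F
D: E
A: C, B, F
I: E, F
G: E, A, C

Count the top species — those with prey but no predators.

Top species (has prey, but nothing eats it): C, B, F.
Count: 3.

3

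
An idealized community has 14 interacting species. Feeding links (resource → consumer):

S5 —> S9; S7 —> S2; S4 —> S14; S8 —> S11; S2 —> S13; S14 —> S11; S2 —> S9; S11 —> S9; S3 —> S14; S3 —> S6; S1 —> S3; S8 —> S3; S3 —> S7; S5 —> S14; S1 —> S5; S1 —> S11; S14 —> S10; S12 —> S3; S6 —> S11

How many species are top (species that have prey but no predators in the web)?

3

Top species (has prey, but nothing eats it): S10, S9, S13.
Count: 3.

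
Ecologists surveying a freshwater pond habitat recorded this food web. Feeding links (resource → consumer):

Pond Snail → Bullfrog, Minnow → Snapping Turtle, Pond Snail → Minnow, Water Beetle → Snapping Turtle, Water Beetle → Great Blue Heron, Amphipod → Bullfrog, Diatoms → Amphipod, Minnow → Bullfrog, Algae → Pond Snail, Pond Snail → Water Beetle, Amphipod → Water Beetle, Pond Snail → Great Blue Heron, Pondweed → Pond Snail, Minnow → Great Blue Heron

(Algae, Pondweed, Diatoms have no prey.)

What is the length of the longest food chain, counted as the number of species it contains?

One longest chain: Algae → Pond Snail → Minnow → Bullfrog.
It has 4 species and 3 links.

4 species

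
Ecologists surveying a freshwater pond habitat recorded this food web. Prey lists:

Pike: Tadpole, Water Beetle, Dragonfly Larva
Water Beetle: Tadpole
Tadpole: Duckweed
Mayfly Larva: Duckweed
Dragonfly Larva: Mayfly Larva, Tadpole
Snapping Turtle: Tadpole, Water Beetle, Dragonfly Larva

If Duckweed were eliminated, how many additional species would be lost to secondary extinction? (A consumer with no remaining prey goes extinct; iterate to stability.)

Remove Duckweed.
Round 1: Mayfly Larva (all prey gone), Tadpole (all prey gone) → extinct.
Round 2: Water Beetle (all prey gone), Dragonfly Larva (all prey gone) → extinct.
Round 3: Snapping Turtle (all prey gone), Pike (all prey gone) → extinct.
No further losses. Total secondary extinctions: 6.

6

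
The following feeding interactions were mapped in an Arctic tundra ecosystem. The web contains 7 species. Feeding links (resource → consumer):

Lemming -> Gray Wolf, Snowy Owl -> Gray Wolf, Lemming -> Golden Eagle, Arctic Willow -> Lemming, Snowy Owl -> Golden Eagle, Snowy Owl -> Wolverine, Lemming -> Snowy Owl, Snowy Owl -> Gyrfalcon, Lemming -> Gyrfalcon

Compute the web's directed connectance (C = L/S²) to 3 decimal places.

The web has S = 7 species and L = 9 feeding links.
C = L / S² = 9 / 49 = 0.1837 ≈ 0.184.

C = 0.184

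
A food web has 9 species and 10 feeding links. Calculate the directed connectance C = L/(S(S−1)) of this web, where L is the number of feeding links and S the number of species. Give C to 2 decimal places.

C = 0.14

The web has S = 9 species and L = 10 feeding links.
C = L / (S(S−1)) = 10 / 72 = 0.1389 ≈ 0.14.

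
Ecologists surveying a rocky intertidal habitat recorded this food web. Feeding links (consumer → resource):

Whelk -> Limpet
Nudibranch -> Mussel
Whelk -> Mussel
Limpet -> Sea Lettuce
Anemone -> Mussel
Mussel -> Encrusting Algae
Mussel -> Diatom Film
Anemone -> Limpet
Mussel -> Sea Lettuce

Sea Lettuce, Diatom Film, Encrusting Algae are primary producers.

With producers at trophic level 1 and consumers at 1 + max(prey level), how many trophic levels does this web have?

3

Producers (level 1): Sea Lettuce, Diatom Film, Encrusting Algae.
Sea Lettuce → Limpet → Anemone gives Anemone level 3.
No species has a prey at level 3, so no species reaches level 4.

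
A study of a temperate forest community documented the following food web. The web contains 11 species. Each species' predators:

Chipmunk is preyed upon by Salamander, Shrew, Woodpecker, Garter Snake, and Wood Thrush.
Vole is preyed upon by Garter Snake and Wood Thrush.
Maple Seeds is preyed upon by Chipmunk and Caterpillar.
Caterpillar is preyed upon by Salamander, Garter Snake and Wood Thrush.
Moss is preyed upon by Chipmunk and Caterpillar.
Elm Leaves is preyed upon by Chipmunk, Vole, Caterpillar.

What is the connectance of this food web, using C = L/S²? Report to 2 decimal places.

The web has S = 11 species and L = 17 feeding links.
C = L / S² = 17 / 121 = 0.1405 ≈ 0.14.

C = 0.14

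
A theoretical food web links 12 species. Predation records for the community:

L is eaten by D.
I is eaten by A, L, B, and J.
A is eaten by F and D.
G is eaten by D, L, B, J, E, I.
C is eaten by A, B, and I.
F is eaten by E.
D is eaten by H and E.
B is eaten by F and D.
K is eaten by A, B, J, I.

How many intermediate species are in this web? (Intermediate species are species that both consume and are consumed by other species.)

6

Intermediate species (has both prey and predators): I, L, A, B, D, F.
Count: 6.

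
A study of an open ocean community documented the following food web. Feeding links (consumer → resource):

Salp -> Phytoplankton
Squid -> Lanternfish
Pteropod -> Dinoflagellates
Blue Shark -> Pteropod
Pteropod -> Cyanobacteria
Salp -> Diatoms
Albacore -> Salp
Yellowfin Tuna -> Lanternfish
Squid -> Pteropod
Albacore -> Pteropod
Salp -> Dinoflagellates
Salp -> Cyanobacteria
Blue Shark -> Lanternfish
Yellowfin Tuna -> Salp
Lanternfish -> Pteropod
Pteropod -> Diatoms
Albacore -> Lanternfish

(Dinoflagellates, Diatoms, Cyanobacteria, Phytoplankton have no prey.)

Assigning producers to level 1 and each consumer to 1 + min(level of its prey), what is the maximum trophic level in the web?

3

Producers (level 1): Dinoflagellates, Diatoms, Cyanobacteria, Phytoplankton.
Following each consumer down to its lowest-level prey: Dinoflagellates → Salp → Albacore (levels 1 through 3).
All prey of Albacore (Salp 2, Pteropod 2, Lanternfish 3) are at level 2 or above, so Albacore is at level 1 + 2 = 3.
Every consumer has at least one prey at level 2 or below, so none exceeds level 3.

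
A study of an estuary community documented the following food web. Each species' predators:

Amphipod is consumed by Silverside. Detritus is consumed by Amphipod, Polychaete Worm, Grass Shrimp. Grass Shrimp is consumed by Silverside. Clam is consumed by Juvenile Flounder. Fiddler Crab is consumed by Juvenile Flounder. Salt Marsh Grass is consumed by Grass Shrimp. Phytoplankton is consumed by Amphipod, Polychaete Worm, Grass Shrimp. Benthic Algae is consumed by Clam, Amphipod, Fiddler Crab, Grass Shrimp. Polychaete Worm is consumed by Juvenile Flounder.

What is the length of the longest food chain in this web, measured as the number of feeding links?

2 links

One longest chain: Benthic Algae → Clam → Juvenile Flounder.
It has 3 species and 2 links.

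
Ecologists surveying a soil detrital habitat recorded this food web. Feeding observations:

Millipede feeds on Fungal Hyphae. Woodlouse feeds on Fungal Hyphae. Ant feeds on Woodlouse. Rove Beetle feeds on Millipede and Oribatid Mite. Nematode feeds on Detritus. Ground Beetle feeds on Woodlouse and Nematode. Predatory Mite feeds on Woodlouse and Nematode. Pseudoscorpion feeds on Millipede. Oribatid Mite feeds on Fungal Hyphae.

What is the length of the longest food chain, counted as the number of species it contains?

One longest chain: Fungal Hyphae → Woodlouse → Ground Beetle.
It has 3 species and 2 links.

3 species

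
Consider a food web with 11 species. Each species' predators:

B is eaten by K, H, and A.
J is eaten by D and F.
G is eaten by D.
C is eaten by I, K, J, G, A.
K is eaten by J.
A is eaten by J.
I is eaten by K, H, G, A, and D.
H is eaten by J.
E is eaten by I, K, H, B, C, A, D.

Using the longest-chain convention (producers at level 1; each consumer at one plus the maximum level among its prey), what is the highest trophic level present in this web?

Producers (level 1): E.
E → C → I → A → J → F gives F level 6.
No species has a prey at level 6, so no species reaches level 7.

6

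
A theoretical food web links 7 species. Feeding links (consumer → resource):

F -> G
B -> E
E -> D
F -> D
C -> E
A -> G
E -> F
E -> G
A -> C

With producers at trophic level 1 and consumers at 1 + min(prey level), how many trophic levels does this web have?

3

Producers (level 1): D, G.
Following each consumer down to its lowest-level prey: D → E → B (levels 1 through 3).
All prey of B (E 2) are at level 2 or above, so B is at level 1 + 2 = 3.
Every consumer has at least one prey at level 2 or below, so none exceeds level 3.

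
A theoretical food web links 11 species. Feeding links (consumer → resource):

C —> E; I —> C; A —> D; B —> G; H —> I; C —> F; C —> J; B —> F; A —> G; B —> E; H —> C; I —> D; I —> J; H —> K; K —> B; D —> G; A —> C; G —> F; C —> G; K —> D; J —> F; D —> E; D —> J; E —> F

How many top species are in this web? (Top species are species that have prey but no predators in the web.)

2

Top species (has prey, but nothing eats it): A, H.
Count: 2.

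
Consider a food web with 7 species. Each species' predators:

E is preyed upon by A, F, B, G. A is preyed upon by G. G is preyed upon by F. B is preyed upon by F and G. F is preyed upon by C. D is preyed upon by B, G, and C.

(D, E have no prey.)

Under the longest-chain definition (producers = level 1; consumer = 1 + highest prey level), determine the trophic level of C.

E is a producer → level 1.
A eats E → level 2.
G eats A (level 2); other prey at levels: D 1, E 1, B 2 → level 3.
F eats G (level 3); other prey at levels: E 1, B 2 → level 4.
C eats F (level 4); other prey at levels: D 1 → level 5.

Trophic level 5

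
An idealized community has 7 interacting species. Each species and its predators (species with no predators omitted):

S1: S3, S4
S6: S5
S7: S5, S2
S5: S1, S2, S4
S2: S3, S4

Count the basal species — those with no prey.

2

Basal species (no prey listed): S7, S6.
Count: 2.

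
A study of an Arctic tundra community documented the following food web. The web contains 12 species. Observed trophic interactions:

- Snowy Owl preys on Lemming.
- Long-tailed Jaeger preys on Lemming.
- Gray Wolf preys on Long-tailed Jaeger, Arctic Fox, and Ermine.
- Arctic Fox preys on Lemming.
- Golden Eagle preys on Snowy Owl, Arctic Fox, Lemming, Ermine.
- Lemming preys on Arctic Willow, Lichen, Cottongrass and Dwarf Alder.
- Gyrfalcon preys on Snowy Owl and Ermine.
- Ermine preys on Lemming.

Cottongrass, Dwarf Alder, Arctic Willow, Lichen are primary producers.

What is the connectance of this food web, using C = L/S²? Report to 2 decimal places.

C = 0.12

The web has S = 12 species and L = 17 feeding links.
C = L / S² = 17 / 144 = 0.1181 ≈ 0.12.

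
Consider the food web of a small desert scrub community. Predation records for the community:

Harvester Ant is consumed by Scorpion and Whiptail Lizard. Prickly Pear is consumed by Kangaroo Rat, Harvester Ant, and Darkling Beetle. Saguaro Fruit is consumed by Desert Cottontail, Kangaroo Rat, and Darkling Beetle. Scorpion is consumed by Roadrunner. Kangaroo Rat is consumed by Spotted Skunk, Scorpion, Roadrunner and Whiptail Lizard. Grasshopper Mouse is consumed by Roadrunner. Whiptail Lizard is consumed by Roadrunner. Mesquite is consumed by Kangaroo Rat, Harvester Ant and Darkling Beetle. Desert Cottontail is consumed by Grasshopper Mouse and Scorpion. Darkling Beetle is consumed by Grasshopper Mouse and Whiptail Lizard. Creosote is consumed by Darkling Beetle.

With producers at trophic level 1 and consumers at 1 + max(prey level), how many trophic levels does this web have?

4

Producers (level 1): Mesquite, Saguaro Fruit, Prickly Pear, Creosote.
Saguaro Fruit → Desert Cottontail → Grasshopper Mouse → Roadrunner gives Roadrunner level 4.
No species has a prey at level 4, so no species reaches level 5.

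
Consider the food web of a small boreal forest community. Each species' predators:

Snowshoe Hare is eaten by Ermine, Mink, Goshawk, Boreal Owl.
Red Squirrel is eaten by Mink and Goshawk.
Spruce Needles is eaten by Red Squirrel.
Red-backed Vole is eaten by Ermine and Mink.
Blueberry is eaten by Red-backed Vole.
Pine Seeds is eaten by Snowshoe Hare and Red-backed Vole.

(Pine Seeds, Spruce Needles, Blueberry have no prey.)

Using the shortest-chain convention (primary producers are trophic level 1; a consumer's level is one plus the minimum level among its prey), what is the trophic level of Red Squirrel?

Spruce Needles is a producer → level 1.
Red Squirrel eats Spruce Needles → level 2.

Trophic level 2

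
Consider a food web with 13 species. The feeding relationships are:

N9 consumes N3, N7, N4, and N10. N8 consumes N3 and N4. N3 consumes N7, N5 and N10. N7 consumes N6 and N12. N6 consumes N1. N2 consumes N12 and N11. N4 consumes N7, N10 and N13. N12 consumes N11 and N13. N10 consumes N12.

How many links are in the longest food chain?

4 links

One longest chain: N11 → N12 → N10 → N4 → N9.
It has 5 species and 4 links.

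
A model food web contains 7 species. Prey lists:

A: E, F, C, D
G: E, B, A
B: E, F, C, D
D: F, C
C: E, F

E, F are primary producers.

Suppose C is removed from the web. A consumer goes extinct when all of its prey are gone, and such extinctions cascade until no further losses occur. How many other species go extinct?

Remove C.
Every predator of it retains at least one other prey: D still has F; B still has E, F, D; A still has E, F, D.
No consumer loses all prey, so no secondary extinctions occur.

0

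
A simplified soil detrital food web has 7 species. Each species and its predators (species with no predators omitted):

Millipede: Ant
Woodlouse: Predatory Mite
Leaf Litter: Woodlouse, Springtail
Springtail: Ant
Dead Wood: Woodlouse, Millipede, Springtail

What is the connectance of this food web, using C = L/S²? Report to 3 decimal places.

The web has S = 7 species and L = 8 feeding links.
C = L / S² = 8 / 49 = 0.1633 ≈ 0.163.

C = 0.163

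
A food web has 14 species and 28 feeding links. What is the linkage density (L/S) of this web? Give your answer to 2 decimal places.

There are L = 28 links among S = 14 species.
L/S = 28/14 = 2.0000 ≈ 2.00.

L/S = 2.00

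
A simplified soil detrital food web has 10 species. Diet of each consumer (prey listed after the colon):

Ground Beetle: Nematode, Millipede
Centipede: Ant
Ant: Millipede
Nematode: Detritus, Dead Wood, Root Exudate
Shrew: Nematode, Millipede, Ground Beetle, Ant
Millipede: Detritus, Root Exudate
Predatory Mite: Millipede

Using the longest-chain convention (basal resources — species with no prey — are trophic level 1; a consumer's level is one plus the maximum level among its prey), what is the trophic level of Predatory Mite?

Trophic level 3

Detritus has no prey (basal) → level 1.
Millipede eats Detritus (level 1); other prey at levels: Root Exudate 1 → level 2.
Predatory Mite eats Millipede → level 3.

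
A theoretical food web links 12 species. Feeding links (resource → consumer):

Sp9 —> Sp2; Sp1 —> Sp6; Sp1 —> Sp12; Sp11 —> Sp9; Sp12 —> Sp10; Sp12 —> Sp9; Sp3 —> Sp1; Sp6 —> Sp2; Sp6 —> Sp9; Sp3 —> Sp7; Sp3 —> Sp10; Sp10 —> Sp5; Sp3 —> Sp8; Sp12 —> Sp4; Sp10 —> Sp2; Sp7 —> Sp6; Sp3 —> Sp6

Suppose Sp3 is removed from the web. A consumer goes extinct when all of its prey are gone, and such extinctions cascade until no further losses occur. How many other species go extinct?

Remove Sp3.
Round 1: Sp8 (all prey gone), Sp7 (all prey gone), Sp1 (all prey gone) → extinct.
Round 2: Sp12 (all prey gone), Sp6 (all prey gone) → extinct.
Round 3: Sp4 (all prey gone), Sp10 (all prey gone) → extinct.
Round 4: Sp5 (all prey gone) → extinct.
No further losses. Total secondary extinctions: 8.

8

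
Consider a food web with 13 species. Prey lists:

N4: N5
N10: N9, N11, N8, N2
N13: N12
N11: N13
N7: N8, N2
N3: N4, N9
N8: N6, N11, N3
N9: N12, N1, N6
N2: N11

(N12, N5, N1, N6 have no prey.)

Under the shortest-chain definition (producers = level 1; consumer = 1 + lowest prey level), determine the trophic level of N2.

N12 is a producer → level 1.
N13 eats N12 → level 2.
N11 eats N13 → level 3.
N2 eats N11 → level 4.
No prey of N2 is below level 3, so 4 is the minimum.

Trophic level 4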